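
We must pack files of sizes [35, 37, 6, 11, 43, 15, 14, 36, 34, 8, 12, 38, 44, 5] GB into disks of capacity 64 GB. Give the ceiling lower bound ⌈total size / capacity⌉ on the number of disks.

Total size = 35 + 37 + 6 + 11 + 43 + 15 + 14 + 36 + 34 + 8 + 12 + 38 + 44 + 5 = 338 GB.
⌈338 / 64⌉ = 6.

6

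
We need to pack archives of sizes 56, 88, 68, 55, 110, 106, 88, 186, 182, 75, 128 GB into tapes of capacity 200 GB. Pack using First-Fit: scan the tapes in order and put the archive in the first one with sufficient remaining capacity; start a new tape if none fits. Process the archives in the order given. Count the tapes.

7 tapes

Put 56 GB in tape 1; 144 GB remain.
Put 88 GB in tape 1; 56 GB remain.
Put 68 GB in tape 2; 132 GB remain.
Put 55 GB in tape 1; 1 GB remain.
Put 110 GB in tape 2; 22 GB remain.
Put 106 GB in tape 3; 94 GB remain.
Put 88 GB in tape 3; 6 GB remain.
Put 186 GB in tape 4; 14 GB remain.
Put 182 GB in tape 5; 18 GB remain.
Put 75 GB in tape 6; 125 GB remain.
Put 128 GB in tape 7; 72 GB remain.
Final tapes: [56,88,55] [68,110] [106,88] [186] [182] [75] [128].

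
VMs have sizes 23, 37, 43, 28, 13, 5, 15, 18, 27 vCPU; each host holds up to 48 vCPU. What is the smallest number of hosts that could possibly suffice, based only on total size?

Total size = 23 + 37 + 43 + 28 + 13 + 5 + 15 + 18 + 27 = 209 vCPU.
⌈209 / 48⌉ = 5.

5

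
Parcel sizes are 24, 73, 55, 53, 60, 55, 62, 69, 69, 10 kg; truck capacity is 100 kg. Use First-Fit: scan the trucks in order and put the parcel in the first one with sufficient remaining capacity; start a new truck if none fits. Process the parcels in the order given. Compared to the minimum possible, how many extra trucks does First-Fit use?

0

First-Fit: [24,73] [55,10] [53] [60] [55] [62] [69] [69] → 8 trucks.
8 parcels exceed 50 kg (half the capacity), and no two of those can share a truck, so at least 8 trucks are needed.
So 8 is already optimal.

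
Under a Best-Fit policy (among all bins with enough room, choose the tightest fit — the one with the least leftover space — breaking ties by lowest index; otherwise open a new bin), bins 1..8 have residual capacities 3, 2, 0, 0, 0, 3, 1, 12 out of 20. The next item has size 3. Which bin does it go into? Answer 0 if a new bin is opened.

Bins with room: bin 1 (3), bin 6 (3), bin 8 (12).
Tightest fit is bin 1 with 3 free.

1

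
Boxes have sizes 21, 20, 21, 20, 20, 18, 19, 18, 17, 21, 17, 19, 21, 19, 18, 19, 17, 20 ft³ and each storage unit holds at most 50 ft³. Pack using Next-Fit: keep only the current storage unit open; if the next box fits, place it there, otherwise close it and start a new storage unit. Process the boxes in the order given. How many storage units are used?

21 ft³ → storage unit 1 (remaining 29 ft³)
20 ft³ → storage unit 1 (remaining 9 ft³)
21 ft³ → storage unit 2 (remaining 29 ft³)
20 ft³ → storage unit 2 (remaining 9 ft³)
20 ft³ → storage unit 3 (remaining 30 ft³)
18 ft³ → storage unit 3 (remaining 12 ft³)
19 ft³ → storage unit 4 (remaining 31 ft³)
18 ft³ → storage unit 4 (remaining 13 ft³)
17 ft³ → storage unit 5 (remaining 33 ft³)
21 ft³ → storage unit 5 (remaining 12 ft³)
17 ft³ → storage unit 6 (remaining 33 ft³)
19 ft³ → storage unit 6 (remaining 14 ft³)
21 ft³ → storage unit 7 (remaining 29 ft³)
19 ft³ → storage unit 7 (remaining 10 ft³)
18 ft³ → storage unit 8 (remaining 32 ft³)
19 ft³ → storage unit 8 (remaining 13 ft³)
17 ft³ → storage unit 9 (remaining 33 ft³)
20 ft³ → storage unit 9 (remaining 13 ft³)
Final storage units: [21,20] [21,20] [20,18] [19,18] [17,21] [17,19] [21,19] [18,19] [17,20].

9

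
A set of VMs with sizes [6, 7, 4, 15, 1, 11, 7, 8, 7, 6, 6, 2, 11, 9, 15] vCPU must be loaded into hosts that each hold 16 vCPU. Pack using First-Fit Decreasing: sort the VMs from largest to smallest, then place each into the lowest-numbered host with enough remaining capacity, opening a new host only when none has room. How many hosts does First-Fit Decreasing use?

Sorted descending: 15, 15, 11, 11, 9, 8, 7, 7, 7, 6, 6, 6, 4, 2, 1.
15 vCPU → host 1 (remaining 1 vCPU)
15 vCPU → host 2 (remaining 1 vCPU)
11 vCPU → host 3 (remaining 5 vCPU)
11 vCPU → host 4 (remaining 5 vCPU)
9 vCPU → host 5 (remaining 7 vCPU)
8 vCPU → host 6 (remaining 8 vCPU)
7 vCPU → host 5 (remaining 0 vCPU)
7 vCPU → host 6 (remaining 1 vCPU)
7 vCPU → host 7 (remaining 9 vCPU)
6 vCPU → host 7 (remaining 3 vCPU)
6 vCPU → host 8 (remaining 10 vCPU)
6 vCPU → host 8 (remaining 4 vCPU)
4 vCPU → host 3 (remaining 1 vCPU)
2 vCPU → host 4 (remaining 3 vCPU)
1 vCPU → host 1 (remaining 0 vCPU)
Final hosts: [15,1] [15] [11,4] [11,2] [9,7] [8,7] [7,6] [6,6].

8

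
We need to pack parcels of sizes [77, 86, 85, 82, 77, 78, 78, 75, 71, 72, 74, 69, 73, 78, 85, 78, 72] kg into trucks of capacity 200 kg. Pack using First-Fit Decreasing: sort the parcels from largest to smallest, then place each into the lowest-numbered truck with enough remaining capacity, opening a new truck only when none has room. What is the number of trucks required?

Sorted descending: 86, 85, 85, 82, 78, 78, 78, 78, 77, 77, 75, 74, 73, 72, 72, 71, 69.
truck 1: place 86 kg, 114 kg left
truck 1: place 85 kg, 29 kg left
truck 2: place 85 kg, 115 kg left
truck 2: place 82 kg, 33 kg left
truck 3: place 78 kg, 122 kg left
truck 3: place 78 kg, 44 kg left
truck 4: place 78 kg, 122 kg left
truck 4: place 78 kg, 44 kg left
truck 5: place 77 kg, 123 kg left
truck 5: place 77 kg, 46 kg left
truck 6: place 75 kg, 125 kg left
truck 6: place 74 kg, 51 kg left
truck 7: place 73 kg, 127 kg left
truck 7: place 72 kg, 55 kg left
truck 8: place 72 kg, 128 kg left
truck 8: place 71 kg, 57 kg left
truck 9: place 69 kg, 131 kg left

9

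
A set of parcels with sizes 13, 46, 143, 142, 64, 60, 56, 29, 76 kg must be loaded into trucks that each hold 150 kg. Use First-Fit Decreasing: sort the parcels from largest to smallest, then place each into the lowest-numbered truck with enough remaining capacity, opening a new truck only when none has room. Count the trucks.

5

Sorted descending: 143, 142, 76, 64, 60, 56, 46, 29, 13.
Put 143 kg in truck 1; 7 kg remain.
Put 142 kg in truck 2; 8 kg remain.
Put 76 kg in truck 3; 74 kg remain.
Put 64 kg in truck 3; 10 kg remain.
Put 60 kg in truck 4; 90 kg remain.
Put 56 kg in truck 4; 34 kg remain.
Put 46 kg in truck 5; 104 kg remain.
Put 29 kg in truck 4; 5 kg remain.
Put 13 kg in truck 5; 91 kg remain.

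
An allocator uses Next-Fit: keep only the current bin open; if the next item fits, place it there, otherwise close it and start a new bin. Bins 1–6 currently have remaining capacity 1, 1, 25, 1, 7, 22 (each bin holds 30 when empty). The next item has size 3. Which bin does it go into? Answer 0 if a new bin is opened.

Next-Fit only looks at bin 6, which has 22 free.
3 fits there.

6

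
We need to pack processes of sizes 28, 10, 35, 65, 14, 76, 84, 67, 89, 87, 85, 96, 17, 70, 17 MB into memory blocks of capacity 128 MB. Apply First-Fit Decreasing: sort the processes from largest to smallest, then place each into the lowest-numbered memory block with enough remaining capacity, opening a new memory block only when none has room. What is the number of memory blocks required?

Sorted descending: 96, 89, 87, 85, 84, 76, 70, 67, 65, 35, 28, 17, 17, 14, 10.
Put 96 MB in memory block 1; 32 MB remain.
Put 89 MB in memory block 2; 39 MB remain.
Put 87 MB in memory block 3; 41 MB remain.
Put 85 MB in memory block 4; 43 MB remain.
Put 84 MB in memory block 5; 44 MB remain.
Put 76 MB in memory block 6; 52 MB remain.
Put 70 MB in memory block 7; 58 MB remain.
Put 67 MB in memory block 8; 61 MB remain.
Put 65 MB in memory block 9; 63 MB remain.
Put 35 MB in memory block 2; 4 MB remain.
Put 28 MB in memory block 1; 4 MB remain.
Put 17 MB in memory block 3; 24 MB remain.
Put 17 MB in memory block 3; 7 MB remain.
Put 14 MB in memory block 4; 29 MB remain.
Put 10 MB in memory block 4; 19 MB remain.
Final memory blocks: [96,28] [89,35] [87,17,17] [85,14,10] [84] [76] [70] [67] [65].

9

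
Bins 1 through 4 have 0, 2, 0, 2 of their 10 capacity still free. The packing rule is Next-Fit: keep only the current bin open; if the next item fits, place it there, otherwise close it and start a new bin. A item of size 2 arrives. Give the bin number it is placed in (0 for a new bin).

4

Next-Fit only looks at bin 4, which has 2 free.
2 fits there.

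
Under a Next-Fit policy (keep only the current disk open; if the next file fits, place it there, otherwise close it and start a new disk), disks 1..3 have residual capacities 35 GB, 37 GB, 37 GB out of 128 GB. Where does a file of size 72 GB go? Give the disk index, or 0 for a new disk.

Next-Fit only looks at disk 3, which has 37 GB free.
72 GB does not fit, so a new disk is opened.

0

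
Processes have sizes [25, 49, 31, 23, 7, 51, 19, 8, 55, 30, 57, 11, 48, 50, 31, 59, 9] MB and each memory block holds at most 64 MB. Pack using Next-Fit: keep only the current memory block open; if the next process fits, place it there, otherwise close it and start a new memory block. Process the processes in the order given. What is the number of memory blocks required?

13

memory block 1: place 25 MB, 39 MB left
memory block 2: place 49 MB, 15 MB left
memory block 3: place 31 MB, 33 MB left
memory block 3: place 23 MB, 10 MB left
memory block 3: place 7 MB, 3 MB left
memory block 4: place 51 MB, 13 MB left
memory block 5: place 19 MB, 45 MB left
memory block 5: place 8 MB, 37 MB left
memory block 6: place 55 MB, 9 MB left
memory block 7: place 30 MB, 34 MB left
memory block 8: place 57 MB, 7 MB left
memory block 9: place 11 MB, 53 MB left
memory block 9: place 48 MB, 5 MB left
memory block 10: place 50 MB, 14 MB left
memory block 11: place 31 MB, 33 MB left
memory block 12: place 59 MB, 5 MB left
memory block 13: place 9 MB, 55 MB left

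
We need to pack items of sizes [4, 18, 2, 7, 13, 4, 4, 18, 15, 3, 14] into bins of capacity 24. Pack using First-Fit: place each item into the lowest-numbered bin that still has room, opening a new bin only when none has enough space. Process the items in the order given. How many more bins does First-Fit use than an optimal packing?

First-Fit: [4,18,2] [7,13,4] [4,18] [15,3] [14] → 5 bins.
Total size 102; any packing needs at least ⌈102/24⌉ = 5 bins.
So 5 is already optimal.

0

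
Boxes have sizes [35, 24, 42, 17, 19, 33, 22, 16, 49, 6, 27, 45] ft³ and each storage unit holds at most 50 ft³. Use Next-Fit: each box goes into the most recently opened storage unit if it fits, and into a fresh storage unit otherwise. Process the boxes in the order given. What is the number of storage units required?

Put 35 ft³ in storage unit 1; 15 ft³ remain.
Put 24 ft³ in storage unit 2; 26 ft³ remain.
Put 42 ft³ in storage unit 3; 8 ft³ remain.
Put 17 ft³ in storage unit 4; 33 ft³ remain.
Put 19 ft³ in storage unit 4; 14 ft³ remain.
Put 33 ft³ in storage unit 5; 17 ft³ remain.
Put 22 ft³ in storage unit 6; 28 ft³ remain.
Put 16 ft³ in storage unit 6; 12 ft³ remain.
Put 49 ft³ in storage unit 7; 1 ft³ remain.
Put 6 ft³ in storage unit 8; 44 ft³ remain.
Put 27 ft³ in storage unit 8; 17 ft³ remain.
Put 45 ft³ in storage unit 9; 5 ft³ remain.
Final storage units: [35] [24] [42] [17,19] [33] [22,16] [49] [6,27] [45].

9 storage units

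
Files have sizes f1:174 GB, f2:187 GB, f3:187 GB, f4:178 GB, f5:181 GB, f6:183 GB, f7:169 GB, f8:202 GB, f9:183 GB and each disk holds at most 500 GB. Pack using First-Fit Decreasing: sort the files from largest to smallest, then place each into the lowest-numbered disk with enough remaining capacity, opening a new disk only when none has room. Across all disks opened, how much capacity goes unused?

856

Sorted descending: 202, 187, 187, 183, 183, 181, 178, 174, 169.
disk 1: place 202 GB, 298 GB left
disk 1: place 187 GB, 111 GB left
disk 2: place 187 GB, 313 GB left
disk 2: place 183 GB, 130 GB left
disk 3: place 183 GB, 317 GB left
disk 3: place 181 GB, 136 GB left
disk 4: place 178 GB, 322 GB left
disk 4: place 174 GB, 148 GB left
disk 5: place 169 GB, 331 GB left
5 disks × 500 GB = 2500 GB; used 1644 GB; unused 856 GB.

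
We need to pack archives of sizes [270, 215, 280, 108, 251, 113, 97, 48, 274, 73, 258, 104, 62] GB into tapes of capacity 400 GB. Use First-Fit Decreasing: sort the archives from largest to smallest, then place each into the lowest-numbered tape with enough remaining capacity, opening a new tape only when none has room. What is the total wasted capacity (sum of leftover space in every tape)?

247

Sorted descending: 280, 274, 270, 258, 251, 215, 113, 108, 104, 97, 73, 62, 48.
280 GB → tape 1 (remaining 120 GB)
274 GB → tape 2 (remaining 126 GB)
270 GB → tape 3 (remaining 130 GB)
258 GB → tape 4 (remaining 142 GB)
251 GB → tape 5 (remaining 149 GB)
215 GB → tape 6 (remaining 185 GB)
113 GB → tape 1 (remaining 7 GB)
108 GB → tape 2 (remaining 18 GB)
104 GB → tape 3 (remaining 26 GB)
97 GB → tape 4 (remaining 45 GB)
73 GB → tape 5 (remaining 76 GB)
62 GB → tape 5 (remaining 14 GB)
48 GB → tape 6 (remaining 137 GB)
6 tapes × 400 GB = 2400 GB; used 2153 GB; unused 247 GB.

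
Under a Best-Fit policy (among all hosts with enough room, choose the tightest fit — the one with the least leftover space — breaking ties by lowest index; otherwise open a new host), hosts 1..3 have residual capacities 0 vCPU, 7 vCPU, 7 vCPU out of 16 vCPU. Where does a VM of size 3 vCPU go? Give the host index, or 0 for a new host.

Hosts with room: host 2 (7 vCPU), host 3 (7 vCPU).
Tightest fit is host 2 with 7 vCPU free.

2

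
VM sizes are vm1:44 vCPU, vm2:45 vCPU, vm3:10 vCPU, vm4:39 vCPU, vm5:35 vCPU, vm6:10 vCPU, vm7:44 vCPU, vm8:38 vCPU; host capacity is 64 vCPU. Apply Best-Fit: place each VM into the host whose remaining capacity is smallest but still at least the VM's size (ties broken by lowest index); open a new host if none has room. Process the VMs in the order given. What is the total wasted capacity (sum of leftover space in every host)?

vm1 (44 vCPU) → host 1 (remaining 20 vCPU)
vm2 (45 vCPU) → host 2 (remaining 19 vCPU)
vm3 (10 vCPU) → host 2 (remaining 9 vCPU)
vm4 (39 vCPU) → host 3 (remaining 25 vCPU)
vm5 (35 vCPU) → host 4 (remaining 29 vCPU)
vm6 (10 vCPU) → host 1 (remaining 10 vCPU)
vm7 (44 vCPU) → host 5 (remaining 20 vCPU)
vm8 (38 vCPU) → host 6 (remaining 26 vCPU)
6 hosts × 64 vCPU = 384 vCPU; used 265 vCPU; unused 119 vCPU.

119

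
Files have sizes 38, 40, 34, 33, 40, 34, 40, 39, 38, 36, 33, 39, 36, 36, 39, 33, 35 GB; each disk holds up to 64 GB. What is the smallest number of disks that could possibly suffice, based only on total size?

Total size = 38 + 40 + 34 + 33 + 40 + 34 + 40 + 39 + 38 + 36 + 33 + 39 + 36 + 36 + 39 + 33 + 35 = 623 GB.
⌈623 / 64⌉ = 10.

10 disks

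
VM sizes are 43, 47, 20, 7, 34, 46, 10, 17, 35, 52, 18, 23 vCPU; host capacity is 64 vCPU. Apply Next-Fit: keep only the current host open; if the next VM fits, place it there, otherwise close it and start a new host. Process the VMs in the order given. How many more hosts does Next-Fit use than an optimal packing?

Next-Fit: [43] [47] [20,7,34] [46,10] [17,35] [52] [18,23] → 7 hosts.
Total size 352 vCPU; any packing needs at least ⌈352/64⌉ = 6 hosts.
An optimal packing achieves that bound: [52,10] [47,17] [46,18] [43,20] [35,23] [34,7] → 6 hosts.
Excess: 7 − 6 = 1.

1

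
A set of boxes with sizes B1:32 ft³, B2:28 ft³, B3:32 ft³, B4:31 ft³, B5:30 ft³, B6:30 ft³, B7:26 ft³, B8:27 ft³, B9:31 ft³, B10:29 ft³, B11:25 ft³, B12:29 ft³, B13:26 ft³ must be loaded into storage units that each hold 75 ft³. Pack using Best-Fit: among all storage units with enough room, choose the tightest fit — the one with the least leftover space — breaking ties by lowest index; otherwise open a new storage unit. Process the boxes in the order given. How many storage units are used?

storage unit 1: place B1 (32 ft³), 43 ft³ left
storage unit 1: place B2 (28 ft³), 15 ft³ left
storage unit 2: place B3 (32 ft³), 43 ft³ left
storage unit 2: place B4 (31 ft³), 12 ft³ left
storage unit 3: place B5 (30 ft³), 45 ft³ left
storage unit 3: place B6 (30 ft³), 15 ft³ left
storage unit 4: place B7 (26 ft³), 49 ft³ left
storage unit 4: place B8 (27 ft³), 22 ft³ left
storage unit 5: place B9 (31 ft³), 44 ft³ left
storage unit 5: place B10 (29 ft³), 15 ft³ left
storage unit 6: place B11 (25 ft³), 50 ft³ left
storage unit 6: place B12 (29 ft³), 21 ft³ left
storage unit 7: place B13 (26 ft³), 49 ft³ left
Final storage units: [32,28] [32,31] [30,30] [26,27] [31,29] [25,29] [26].

7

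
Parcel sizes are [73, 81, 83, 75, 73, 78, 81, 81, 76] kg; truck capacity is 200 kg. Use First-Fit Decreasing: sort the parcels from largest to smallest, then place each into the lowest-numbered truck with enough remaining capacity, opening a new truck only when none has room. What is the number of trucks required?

Sorted descending: 83, 81, 81, 81, 78, 76, 75, 73, 73.
Put 83 kg in truck 1; 117 kg remain.
Put 81 kg in truck 1; 36 kg remain.
Put 81 kg in truck 2; 119 kg remain.
Put 81 kg in truck 2; 38 kg remain.
Put 78 kg in truck 3; 122 kg remain.
Put 76 kg in truck 3; 46 kg remain.
Put 75 kg in truck 4; 125 kg remain.
Put 73 kg in truck 4; 52 kg remain.
Put 73 kg in truck 5; 127 kg remain.
Final trucks: [83,81] [81,81] [78,76] [75,73] [73].

5 trucks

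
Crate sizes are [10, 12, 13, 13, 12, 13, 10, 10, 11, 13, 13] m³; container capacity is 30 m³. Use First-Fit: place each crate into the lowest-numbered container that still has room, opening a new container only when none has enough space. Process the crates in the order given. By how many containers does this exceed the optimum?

1

First-Fit: [10,12] [13,13] [12,13] [10,10] [11,13] [13] → 6 containers.
Total size 130 m³; any packing needs at least ⌈130/30⌉ = 5 containers.
An optimal packing achieves that bound: [13,13] [13,13] [13,12] [12,11] [10,10,10] → 5 containers.
Excess: 6 − 5 = 1.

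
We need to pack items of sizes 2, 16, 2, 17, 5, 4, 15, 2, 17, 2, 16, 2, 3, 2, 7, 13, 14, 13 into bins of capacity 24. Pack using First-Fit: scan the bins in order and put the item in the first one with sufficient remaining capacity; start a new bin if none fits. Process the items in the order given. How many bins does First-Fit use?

8

2 → bin 1 (remaining 22)
16 → bin 1 (remaining 6)
2 → bin 1 (remaining 4)
17 → bin 2 (remaining 7)
5 → bin 2 (remaining 2)
4 → bin 1 (remaining 0)
15 → bin 3 (remaining 9)
2 → bin 2 (remaining 0)
17 → bin 4 (remaining 7)
2 → bin 3 (remaining 7)
16 → bin 5 (remaining 8)
2 → bin 3 (remaining 5)
3 → bin 3 (remaining 2)
2 → bin 3 (remaining 0)
7 → bin 4 (remaining 0)
13 → bin 6 (remaining 11)
14 → bin 7 (remaining 10)
13 → bin 8 (remaining 11)
Final bins: [2,16,2,4] [17,5,2] [15,2,2,3,2] [17,7] [16] [13] [14] [13].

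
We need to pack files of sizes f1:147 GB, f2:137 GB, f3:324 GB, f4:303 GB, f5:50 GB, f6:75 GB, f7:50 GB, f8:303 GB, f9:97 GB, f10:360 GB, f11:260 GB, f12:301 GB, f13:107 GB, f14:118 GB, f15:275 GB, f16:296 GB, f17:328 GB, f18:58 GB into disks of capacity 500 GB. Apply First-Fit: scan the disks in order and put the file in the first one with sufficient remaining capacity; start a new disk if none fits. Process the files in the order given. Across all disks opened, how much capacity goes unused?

f1 (147 GB) → disk 1 (remaining 353 GB)
f2 (137 GB) → disk 1 (remaining 216 GB)
f3 (324 GB) → disk 2 (remaining 176 GB)
f4 (303 GB) → disk 3 (remaining 197 GB)
f5 (50 GB) → disk 1 (remaining 166 GB)
f6 (75 GB) → disk 1 (remaining 91 GB)
f7 (50 GB) → disk 1 (remaining 41 GB)
f8 (303 GB) → disk 4 (remaining 197 GB)
f9 (97 GB) → disk 2 (remaining 79 GB)
f10 (360 GB) → disk 5 (remaining 140 GB)
f11 (260 GB) → disk 6 (remaining 240 GB)
f12 (301 GB) → disk 7 (remaining 199 GB)
f13 (107 GB) → disk 3 (remaining 90 GB)
f14 (118 GB) → disk 4 (remaining 79 GB)
f15 (275 GB) → disk 8 (remaining 225 GB)
f16 (296 GB) → disk 9 (remaining 204 GB)
f17 (328 GB) → disk 10 (remaining 172 GB)
f18 (58 GB) → disk 2 (remaining 21 GB)
10 disks × 500 GB = 5000 GB; used 3589 GB; unused 1411 GB.

1411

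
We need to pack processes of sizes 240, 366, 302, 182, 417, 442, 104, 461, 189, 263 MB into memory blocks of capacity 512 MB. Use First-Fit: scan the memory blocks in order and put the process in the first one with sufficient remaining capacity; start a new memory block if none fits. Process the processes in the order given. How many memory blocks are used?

7

Put 240 MB in memory block 1; 272 MB remain.
Put 366 MB in memory block 2; 146 MB remain.
Put 302 MB in memory block 3; 210 MB remain.
Put 182 MB in memory block 1; 90 MB remain.
Put 417 MB in memory block 4; 95 MB remain.
Put 442 MB in memory block 5; 70 MB remain.
Put 104 MB in memory block 2; 42 MB remain.
Put 461 MB in memory block 6; 51 MB remain.
Put 189 MB in memory block 3; 21 MB remain.
Put 263 MB in memory block 7; 249 MB remain.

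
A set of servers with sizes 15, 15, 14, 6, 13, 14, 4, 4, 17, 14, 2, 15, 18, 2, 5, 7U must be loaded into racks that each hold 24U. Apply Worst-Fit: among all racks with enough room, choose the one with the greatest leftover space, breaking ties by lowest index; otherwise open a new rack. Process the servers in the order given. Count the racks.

Put 15U in rack 1; 9U remain.
Put 15U in rack 2; 9U remain.
Put 14U in rack 3; 10U remain.
Put 6U in rack 3; 4U remain.
Put 13U in rack 4; 11U remain.
Put 14U in rack 5; 10U remain.
Put 4U in rack 4; 7U remain.
Put 4U in rack 5; 6U remain.
Put 17U in rack 6; 7U remain.
Put 14U in rack 7; 10U remain.
Put 2U in rack 7; 8U remain.
Put 15U in rack 8; 9U remain.
Put 18U in rack 9; 6U remain.
Put 2U in rack 1; 7U remain.
Put 5U in rack 2; 4U remain.
Put 7U in rack 8; 2U remain.

9 racks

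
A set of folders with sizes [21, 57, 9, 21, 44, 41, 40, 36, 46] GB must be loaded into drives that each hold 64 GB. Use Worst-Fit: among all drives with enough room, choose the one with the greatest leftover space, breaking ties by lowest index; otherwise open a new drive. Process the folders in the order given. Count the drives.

7 drives

drive 1: place 21 GB, 43 GB left
drive 2: place 57 GB, 7 GB left
drive 1: place 9 GB, 34 GB left
drive 1: place 21 GB, 13 GB left
drive 3: place 44 GB, 20 GB left
drive 4: place 41 GB, 23 GB left
drive 5: place 40 GB, 24 GB left
drive 6: place 36 GB, 28 GB left
drive 7: place 46 GB, 18 GB left
Final drives: [21,9,21] [57] [44] [41] [40] [36] [46].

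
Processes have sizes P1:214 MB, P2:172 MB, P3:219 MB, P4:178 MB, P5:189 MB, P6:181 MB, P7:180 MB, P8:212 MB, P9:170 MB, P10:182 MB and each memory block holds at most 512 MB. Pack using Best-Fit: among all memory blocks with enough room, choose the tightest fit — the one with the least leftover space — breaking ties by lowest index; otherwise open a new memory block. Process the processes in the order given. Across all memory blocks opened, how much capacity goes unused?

Put P1 (214 MB) in memory block 1; 298 MB remain.
Put P2 (172 MB) in memory block 1; 126 MB remain.
Put P3 (219 MB) in memory block 2; 293 MB remain.
Put P4 (178 MB) in memory block 2; 115 MB remain.
Put P5 (189 MB) in memory block 3; 323 MB remain.
Put P6 (181 MB) in memory block 3; 142 MB remain.
Put P7 (180 MB) in memory block 4; 332 MB remain.
Put P8 (212 MB) in memory block 4; 120 MB remain.
Put P9 (170 MB) in memory block 5; 342 MB remain.
Put P10 (182 MB) in memory block 5; 160 MB remain.
5 memory blocks × 512 MB = 2560 MB; used 1897 MB; unused 663 MB.

663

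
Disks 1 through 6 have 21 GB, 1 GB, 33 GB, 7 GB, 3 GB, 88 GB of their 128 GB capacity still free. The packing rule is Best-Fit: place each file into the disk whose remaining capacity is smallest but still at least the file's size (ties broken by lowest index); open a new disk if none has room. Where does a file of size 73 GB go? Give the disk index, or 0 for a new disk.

6

Disks with room: disk 6 (88 GB).
Tightest fit is disk 6 with 88 GB free.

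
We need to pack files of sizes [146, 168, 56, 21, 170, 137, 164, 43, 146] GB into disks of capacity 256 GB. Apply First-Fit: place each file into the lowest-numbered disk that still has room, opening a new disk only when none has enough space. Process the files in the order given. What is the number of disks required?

146 GB → disk 1 (remaining 110 GB)
168 GB → disk 2 (remaining 88 GB)
56 GB → disk 1 (remaining 54 GB)
21 GB → disk 1 (remaining 33 GB)
170 GB → disk 3 (remaining 86 GB)
137 GB → disk 4 (remaining 119 GB)
164 GB → disk 5 (remaining 92 GB)
43 GB → disk 2 (remaining 45 GB)
146 GB → disk 6 (remaining 110 GB)
Final disks: [146,56,21] [168,43] [170] [137] [164] [146].

6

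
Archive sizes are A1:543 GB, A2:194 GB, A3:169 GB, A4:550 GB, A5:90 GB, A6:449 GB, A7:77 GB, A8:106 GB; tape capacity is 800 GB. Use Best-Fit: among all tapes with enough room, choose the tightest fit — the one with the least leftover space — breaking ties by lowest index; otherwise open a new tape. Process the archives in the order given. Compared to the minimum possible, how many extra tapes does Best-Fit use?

0

Best-Fit: [543,194] [169,550,77] [90,449,106] → 3 tapes.
Total size 2178 GB; any packing needs at least ⌈2178/800⌉ = 3 tapes.
So 3 is already optimal.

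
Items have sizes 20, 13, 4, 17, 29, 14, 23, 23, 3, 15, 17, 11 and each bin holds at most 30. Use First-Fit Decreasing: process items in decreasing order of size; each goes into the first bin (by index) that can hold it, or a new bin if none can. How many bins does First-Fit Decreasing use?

7 bins

Sorted descending: 29, 23, 23, 20, 17, 17, 15, 14, 13, 11, 4, 3.
29 → bin 1 (remaining 1)
23 → bin 2 (remaining 7)
23 → bin 3 (remaining 7)
20 → bin 4 (remaining 10)
17 → bin 5 (remaining 13)
17 → bin 6 (remaining 13)
15 → bin 7 (remaining 15)
14 → bin 7 (remaining 1)
13 → bin 5 (remaining 0)
11 → bin 6 (remaining 2)
4 → bin 2 (remaining 3)
3 → bin 2 (remaining 0)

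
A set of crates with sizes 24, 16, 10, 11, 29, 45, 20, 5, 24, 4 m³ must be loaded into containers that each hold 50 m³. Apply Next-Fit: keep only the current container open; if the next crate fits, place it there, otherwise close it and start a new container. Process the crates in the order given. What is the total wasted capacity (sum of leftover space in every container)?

Put 24 m³ in container 1; 26 m³ remain.
Put 16 m³ in container 1; 10 m³ remain.
Put 10 m³ in container 1; 0 m³ remain.
Put 11 m³ in container 2; 39 m³ remain.
Put 29 m³ in container 2; 10 m³ remain.
Put 45 m³ in container 3; 5 m³ remain.
Put 20 m³ in container 4; 30 m³ remain.
Put 5 m³ in container 4; 25 m³ remain.
Put 24 m³ in container 4; 1 m³ remain.
Put 4 m³ in container 5; 46 m³ remain.
5 containers × 50 m³ = 250 m³; used 188 m³; unused 62 m³.

62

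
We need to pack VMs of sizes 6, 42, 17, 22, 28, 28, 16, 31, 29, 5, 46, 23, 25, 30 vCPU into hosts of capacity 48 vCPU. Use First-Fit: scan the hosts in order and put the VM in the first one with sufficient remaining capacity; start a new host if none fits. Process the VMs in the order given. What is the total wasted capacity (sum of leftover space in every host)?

84

6 vCPU → host 1 (remaining 42 vCPU)
42 vCPU → host 1 (remaining 0 vCPU)
17 vCPU → host 2 (remaining 31 vCPU)
22 vCPU → host 2 (remaining 9 vCPU)
28 vCPU → host 3 (remaining 20 vCPU)
28 vCPU → host 4 (remaining 20 vCPU)
16 vCPU → host 3 (remaining 4 vCPU)
31 vCPU → host 5 (remaining 17 vCPU)
29 vCPU → host 6 (remaining 19 vCPU)
5 vCPU → host 2 (remaining 4 vCPU)
46 vCPU → host 7 (remaining 2 vCPU)
23 vCPU → host 8 (remaining 25 vCPU)
25 vCPU → host 8 (remaining 0 vCPU)
30 vCPU → host 9 (remaining 18 vCPU)
9 hosts × 48 vCPU = 432 vCPU; used 348 vCPU; unused 84 vCPU.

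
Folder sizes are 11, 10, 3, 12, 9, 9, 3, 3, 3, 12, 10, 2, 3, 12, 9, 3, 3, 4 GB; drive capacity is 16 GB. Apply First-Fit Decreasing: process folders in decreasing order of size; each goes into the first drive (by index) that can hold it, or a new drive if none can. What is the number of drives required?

9

Sorted descending: 12, 12, 12, 11, 10, 10, 9, 9, 9, 4, 3, 3, 3, 3, 3, 3, 3, 2.
12 GB → drive 1 (remaining 4 GB)
12 GB → drive 2 (remaining 4 GB)
12 GB → drive 3 (remaining 4 GB)
11 GB → drive 4 (remaining 5 GB)
10 GB → drive 5 (remaining 6 GB)
10 GB → drive 6 (remaining 6 GB)
9 GB → drive 7 (remaining 7 GB)
9 GB → drive 8 (remaining 7 GB)
9 GB → drive 9 (remaining 7 GB)
4 GB → drive 1 (remaining 0 GB)
3 GB → drive 2 (remaining 1 GB)
3 GB → drive 3 (remaining 1 GB)
3 GB → drive 4 (remaining 2 GB)
3 GB → drive 5 (remaining 3 GB)
3 GB → drive 5 (remaining 0 GB)
3 GB → drive 6 (remaining 3 GB)
3 GB → drive 6 (remaining 0 GB)
2 GB → drive 4 (remaining 0 GB)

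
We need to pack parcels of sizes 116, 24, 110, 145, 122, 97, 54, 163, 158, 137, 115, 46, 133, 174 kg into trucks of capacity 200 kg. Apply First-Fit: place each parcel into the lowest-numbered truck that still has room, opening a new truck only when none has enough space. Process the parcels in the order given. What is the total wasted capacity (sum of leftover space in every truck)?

606

Put 116 kg in truck 1; 84 kg remain.
Put 24 kg in truck 1; 60 kg remain.
Put 110 kg in truck 2; 90 kg remain.
Put 145 kg in truck 3; 55 kg remain.
Put 122 kg in truck 4; 78 kg remain.
Put 97 kg in truck 5; 103 kg remain.
Put 54 kg in truck 1; 6 kg remain.
Put 163 kg in truck 6; 37 kg remain.
Put 158 kg in truck 7; 42 kg remain.
Put 137 kg in truck 8; 63 kg remain.
Put 115 kg in truck 9; 85 kg remain.
Put 46 kg in truck 2; 44 kg remain.
Put 133 kg in truck 10; 67 kg remain.
Put 174 kg in truck 11; 26 kg remain.
11 trucks × 200 kg = 2200 kg; used 1594 kg; unused 606 kg.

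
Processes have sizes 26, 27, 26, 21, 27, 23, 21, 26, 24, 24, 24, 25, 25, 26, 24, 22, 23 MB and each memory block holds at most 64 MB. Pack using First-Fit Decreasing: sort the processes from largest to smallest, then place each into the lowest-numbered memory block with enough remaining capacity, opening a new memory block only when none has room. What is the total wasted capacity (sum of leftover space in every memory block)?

98

Sorted descending: 27, 27, 26, 26, 26, 26, 25, 25, 24, 24, 24, 24, 23, 23, 22, 21, 21.
memory block 1: place 27 MB, 37 MB left
memory block 1: place 27 MB, 10 MB left
memory block 2: place 26 MB, 38 MB left
memory block 2: place 26 MB, 12 MB left
memory block 3: place 26 MB, 38 MB left
memory block 3: place 26 MB, 12 MB left
memory block 4: place 25 MB, 39 MB left
memory block 4: place 25 MB, 14 MB left
memory block 5: place 24 MB, 40 MB left
memory block 5: place 24 MB, 16 MB left
memory block 6: place 24 MB, 40 MB left
memory block 6: place 24 MB, 16 MB left
memory block 7: place 23 MB, 41 MB left
memory block 7: place 23 MB, 18 MB left
memory block 8: place 22 MB, 42 MB left
memory block 8: place 21 MB, 21 MB left
memory block 8: place 21 MB, 0 MB left
8 memory blocks × 64 MB = 512 MB; used 414 MB; unused 98 MB.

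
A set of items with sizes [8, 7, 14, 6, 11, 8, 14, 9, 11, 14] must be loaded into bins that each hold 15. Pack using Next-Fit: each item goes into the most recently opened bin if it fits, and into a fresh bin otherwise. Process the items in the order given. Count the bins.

Put 8 in bin 1; 7 remain.
Put 7 in bin 1; 0 remain.
Put 14 in bin 2; 1 remain.
Put 6 in bin 3; 9 remain.
Put 11 in bin 4; 4 remain.
Put 8 in bin 5; 7 remain.
Put 14 in bin 6; 1 remain.
Put 9 in bin 7; 6 remain.
Put 11 in bin 8; 4 remain.
Put 14 in bin 9; 1 remain.

9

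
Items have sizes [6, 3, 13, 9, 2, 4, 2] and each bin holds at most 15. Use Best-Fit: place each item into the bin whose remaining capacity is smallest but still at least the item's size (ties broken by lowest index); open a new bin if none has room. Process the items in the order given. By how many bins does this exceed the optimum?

Best-Fit: [6,3,4,2] [13,2] [9] → 3 bins.
Total size 39; any packing needs at least ⌈39/15⌉ = 3 bins.
So 3 is already optimal.

0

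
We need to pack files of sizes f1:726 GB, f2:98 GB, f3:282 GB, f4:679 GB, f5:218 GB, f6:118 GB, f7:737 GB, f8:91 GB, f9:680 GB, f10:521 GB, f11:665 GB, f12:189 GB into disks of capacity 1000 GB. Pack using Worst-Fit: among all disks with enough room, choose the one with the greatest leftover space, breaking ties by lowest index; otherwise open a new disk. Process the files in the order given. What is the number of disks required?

f1 (726 GB) → disk 1 (remaining 274 GB)
f2 (98 GB) → disk 1 (remaining 176 GB)
f3 (282 GB) → disk 2 (remaining 718 GB)
f4 (679 GB) → disk 2 (remaining 39 GB)
f5 (218 GB) → disk 3 (remaining 782 GB)
f6 (118 GB) → disk 3 (remaining 664 GB)
f7 (737 GB) → disk 4 (remaining 263 GB)
f8 (91 GB) → disk 3 (remaining 573 GB)
f9 (680 GB) → disk 5 (remaining 320 GB)
f10 (521 GB) → disk 3 (remaining 52 GB)
f11 (665 GB) → disk 6 (remaining 335 GB)
f12 (189 GB) → disk 6 (remaining 146 GB)

6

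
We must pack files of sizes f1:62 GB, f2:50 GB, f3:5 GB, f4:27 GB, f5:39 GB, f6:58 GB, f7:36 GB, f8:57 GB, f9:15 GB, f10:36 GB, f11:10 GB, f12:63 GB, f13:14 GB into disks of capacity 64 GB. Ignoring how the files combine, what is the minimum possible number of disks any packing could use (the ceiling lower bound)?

Total size = 62 + 50 + 5 + 27 + 39 + 58 + 36 + 57 + 15 + 36 + 10 + 63 + 14 = 472 GB.
⌈472 / 64⌉ = 8.

8 disks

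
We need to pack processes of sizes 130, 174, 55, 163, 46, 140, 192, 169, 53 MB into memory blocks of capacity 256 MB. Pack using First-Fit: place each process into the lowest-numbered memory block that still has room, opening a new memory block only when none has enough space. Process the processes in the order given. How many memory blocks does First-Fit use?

6 memory blocks

Put 130 MB in memory block 1; 126 MB remain.
Put 174 MB in memory block 2; 82 MB remain.
Put 55 MB in memory block 1; 71 MB remain.
Put 163 MB in memory block 3; 93 MB remain.
Put 46 MB in memory block 1; 25 MB remain.
Put 140 MB in memory block 4; 116 MB remain.
Put 192 MB in memory block 5; 64 MB remain.
Put 169 MB in memory block 6; 87 MB remain.
Put 53 MB in memory block 2; 29 MB remain.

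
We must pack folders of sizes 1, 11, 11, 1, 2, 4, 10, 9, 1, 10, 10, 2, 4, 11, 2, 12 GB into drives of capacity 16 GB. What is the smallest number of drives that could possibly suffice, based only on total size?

Total size = 1 + 11 + 11 + 1 + 2 + 4 + 10 + 9 + 1 + 10 + 10 + 2 + 4 + 11 + 2 + 12 = 101 GB.
⌈101 / 16⌉ = 7.

7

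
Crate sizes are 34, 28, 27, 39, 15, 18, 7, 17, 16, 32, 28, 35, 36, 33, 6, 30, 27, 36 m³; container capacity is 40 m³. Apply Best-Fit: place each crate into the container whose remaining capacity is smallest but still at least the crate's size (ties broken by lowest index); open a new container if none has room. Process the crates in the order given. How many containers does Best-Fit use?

Put 34 m³ in container 1; 6 m³ remain.
Put 28 m³ in container 2; 12 m³ remain.
Put 27 m³ in container 3; 13 m³ remain.
Put 39 m³ in container 4; 1 m³ remain.
Put 15 m³ in container 5; 25 m³ remain.
Put 18 m³ in container 5; 7 m³ remain.
Put 7 m³ in container 5; 0 m³ remain.
Put 17 m³ in container 6; 23 m³ remain.
Put 16 m³ in container 6; 7 m³ remain.
Put 32 m³ in container 7; 8 m³ remain.
Put 28 m³ in container 8; 12 m³ remain.
Put 35 m³ in container 9; 5 m³ remain.
Put 36 m³ in container 10; 4 m³ remain.
Put 33 m³ in container 11; 7 m³ remain.
Put 6 m³ in container 1; 0 m³ remain.
Put 30 m³ in container 12; 10 m³ remain.
Put 27 m³ in container 13; 13 m³ remain.
Put 36 m³ in container 14; 4 m³ remain.

14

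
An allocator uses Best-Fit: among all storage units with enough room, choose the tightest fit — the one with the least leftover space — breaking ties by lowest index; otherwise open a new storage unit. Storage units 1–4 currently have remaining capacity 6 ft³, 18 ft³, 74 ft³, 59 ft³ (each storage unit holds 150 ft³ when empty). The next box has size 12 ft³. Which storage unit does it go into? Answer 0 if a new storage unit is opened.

2

Storage units with room: storage unit 2 (18 ft³), storage unit 3 (74 ft³), storage unit 4 (59 ft³).
Tightest fit is storage unit 2 with 18 ft³ free.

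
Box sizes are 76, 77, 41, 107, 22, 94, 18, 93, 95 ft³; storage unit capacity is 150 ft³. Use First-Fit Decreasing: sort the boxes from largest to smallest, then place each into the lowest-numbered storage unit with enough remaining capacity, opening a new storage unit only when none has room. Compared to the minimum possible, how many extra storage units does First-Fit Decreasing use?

0

First-Fit Decreasing: [107,41] [95,22,18] [94] [93] [77] [76] → 6 storage units.
6 boxes exceed 75 ft³ (half the capacity), and no two of those can share a storage unit, so at least 6 storage units are needed.
So 6 is already optimal.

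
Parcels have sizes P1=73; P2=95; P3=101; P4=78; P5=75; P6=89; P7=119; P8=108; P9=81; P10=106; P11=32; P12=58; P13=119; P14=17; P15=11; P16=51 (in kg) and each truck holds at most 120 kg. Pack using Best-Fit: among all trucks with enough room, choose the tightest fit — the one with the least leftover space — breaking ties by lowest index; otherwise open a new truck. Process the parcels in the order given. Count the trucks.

truck 1: place P1 (73 kg), 47 kg left
truck 2: place P2 (95 kg), 25 kg left
truck 3: place P3 (101 kg), 19 kg left
truck 4: place P4 (78 kg), 42 kg left
truck 5: place P5 (75 kg), 45 kg left
truck 6: place P6 (89 kg), 31 kg left
truck 7: place P7 (119 kg), 1 kg left
truck 8: place P8 (108 kg), 12 kg left
truck 9: place P9 (81 kg), 39 kg left
truck 10: place P10 (106 kg), 14 kg left
truck 9: place P11 (32 kg), 7 kg left
truck 11: place P12 (58 kg), 62 kg left
truck 12: place P13 (119 kg), 1 kg left
truck 3: place P14 (17 kg), 2 kg left
truck 8: place P15 (11 kg), 1 kg left
truck 11: place P16 (51 kg), 11 kg left

12 trucks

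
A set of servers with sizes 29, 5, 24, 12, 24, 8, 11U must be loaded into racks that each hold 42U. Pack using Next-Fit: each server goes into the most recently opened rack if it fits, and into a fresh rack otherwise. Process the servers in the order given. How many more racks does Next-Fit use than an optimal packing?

1

Next-Fit: [29,5] [24,12] [24,8] [11] → 4 racks.
Total size 113U; any packing needs at least ⌈113/42⌉ = 3 racks.
An optimal packing achieves that bound: [29,12] [24,11,5] [24,8] → 3 racks.
Excess: 4 − 3 = 1.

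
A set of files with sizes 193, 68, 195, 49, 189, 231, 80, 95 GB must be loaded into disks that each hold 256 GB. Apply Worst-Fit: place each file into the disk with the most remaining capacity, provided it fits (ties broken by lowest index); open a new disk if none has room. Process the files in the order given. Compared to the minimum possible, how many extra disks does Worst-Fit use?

1

Worst-Fit: [193] [68,49,80] [195] [189] [231] [95] → 6 disks.
Total size 1100 GB; any packing needs at least ⌈1100/256⌉ = 5 disks.
An optimal packing achieves that bound: [231] [195,49] [193] [189] [95,80,68] → 5 disks.
Excess: 6 − 5 = 1.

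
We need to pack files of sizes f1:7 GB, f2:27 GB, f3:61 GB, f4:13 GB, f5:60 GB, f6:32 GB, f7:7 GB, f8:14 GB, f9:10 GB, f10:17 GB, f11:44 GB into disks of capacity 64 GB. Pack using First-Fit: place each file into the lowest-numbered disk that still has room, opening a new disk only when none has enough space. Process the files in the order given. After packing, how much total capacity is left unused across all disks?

28

f1 (7 GB) → disk 1 (remaining 57 GB)
f2 (27 GB) → disk 1 (remaining 30 GB)
f3 (61 GB) → disk 2 (remaining 3 GB)
f4 (13 GB) → disk 1 (remaining 17 GB)
f5 (60 GB) → disk 3 (remaining 4 GB)
f6 (32 GB) → disk 4 (remaining 32 GB)
f7 (7 GB) → disk 1 (remaining 10 GB)
f8 (14 GB) → disk 4 (remaining 18 GB)
f9 (10 GB) → disk 1 (remaining 0 GB)
f10 (17 GB) → disk 4 (remaining 1 GB)
f11 (44 GB) → disk 5 (remaining 20 GB)
5 disks × 64 GB = 320 GB; used 292 GB; unused 28 GB.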